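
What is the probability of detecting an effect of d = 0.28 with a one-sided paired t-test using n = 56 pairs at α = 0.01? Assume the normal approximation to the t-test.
Power ≈ 0.41

Power calculation (paired t-test, normal approximation):
z_β = d · √n - z_α
z_β = 0.28 · √56 - 2.326
z_β = 0.28 · 7.483 - 2.326
z_β = -0.231

Power = Φ(z_β) = Φ(-0.231) ≈ 0.409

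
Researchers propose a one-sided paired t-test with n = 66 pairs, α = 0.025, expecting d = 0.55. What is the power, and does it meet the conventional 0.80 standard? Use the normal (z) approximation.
Power ≈ 0.99; the study is adequately powered (power ≥ 0.80)

Power calculation (paired t-test, normal approximation):
z_β = d · √n - z_α
z_β = 0.55 · √66 - 1.960
z_β = 0.55 · 8.124 - 1.960
z_β = 2.508

Power = Φ(z_β) = Φ(2.508) ≈ 0.994

Effect size d = 0.55 is medium by Cohen's convention (0.2/0.5/0.8).

Threshold: power ≥ 0.80 is conventionally adequate.
Power ≈ 0.99 → the study is adequately powered (power ≥ 0.80).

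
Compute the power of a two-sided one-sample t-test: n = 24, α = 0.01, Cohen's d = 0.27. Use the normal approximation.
Power ≈ 0.11

Power calculation (one-sample t-test, normal approximation):
z_β = d · √n - z_{α/2}
z_β = 0.27 · √24 - 2.576
z_β = 0.27 · 4.899 - 2.576
z_β = -1.253

Power = Φ(z_β) = Φ(-1.253) ≈ 0.105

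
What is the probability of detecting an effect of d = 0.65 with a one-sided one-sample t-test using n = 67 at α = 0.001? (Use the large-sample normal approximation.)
Power ≈ 0.99

Power calculation (one-sample t-test, normal approximation):
z_β = d · √n - z_α
z_β = 0.65 · √67 - 3.090
z_β = 0.65 · 8.185 - 3.090
z_β = 2.230

Power = Φ(z_β) = Φ(2.230) ≈ 0.987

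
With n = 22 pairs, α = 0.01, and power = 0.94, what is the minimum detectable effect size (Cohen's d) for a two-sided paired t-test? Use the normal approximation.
d ≈ 0.88

Minimum detectable effect (paired t-test, normal approximation):
d = (z_{α/2} + z_β) / √n
d = (2.576 + 1.555) / √22
d = 4.131 / 4.690
d ≈ 0.88

By Cohen's convention (0.2 small / 0.5 medium / 0.8 large): large effect.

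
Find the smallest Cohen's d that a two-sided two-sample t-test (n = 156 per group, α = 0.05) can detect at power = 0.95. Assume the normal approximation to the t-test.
d ≈ 0.41

Minimum detectable effect (two-sample t-test, normal approximation):
d = (z_{α/2} + z_β) / √(n/2)
d = (1.960 + 1.645) / √(156/2)
d = 3.605 / 8.832
d ≈ 0.41

By Cohen's convention (0.2 small / 0.5 medium / 0.8 large): small effect.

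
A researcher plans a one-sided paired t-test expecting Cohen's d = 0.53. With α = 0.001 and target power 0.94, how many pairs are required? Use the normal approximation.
n = 77 pairs

Sample size formula (paired t-test, normal approximation):
n = ((z_α + z_β) / d)²

z_α = 3.090 (for α = 0.001, one-sided)
z_β = 1.555 (for power = 0.94)
d = 0.53

n = ((3.090 + 1.555) / 0.53)²
n = (8.764)²
n ≈ 76.81
Round up to the next whole number: n = 77 pairs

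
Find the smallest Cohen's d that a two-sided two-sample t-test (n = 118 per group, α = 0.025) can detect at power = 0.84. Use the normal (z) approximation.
d ≈ 0.42

Minimum detectable effect (two-sample t-test, normal approximation):
d = (z_{α/2} + z_β) / √(n/2)
d = (2.241 + 0.994) / √(118/2)
d = 3.236 / 7.681
d ≈ 0.42

By Cohen's convention (0.2 small / 0.5 medium / 0.8 large): small effect.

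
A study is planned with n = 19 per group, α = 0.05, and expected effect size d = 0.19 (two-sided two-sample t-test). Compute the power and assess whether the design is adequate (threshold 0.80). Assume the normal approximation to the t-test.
Power ≈ 0.08; the study is underpowered (power < 0.80)

Power calculation (two-sample t-test, normal approximation):
z_β = d · √(n/2) - z_{α/2}
z_β = 0.19 · √(19/2) - 1.960
z_β = 0.19 · 3.082 - 1.960
z_β = -1.374

Power = Φ(z_β) = Φ(-1.374) ≈ 0.085

Effect size d = 0.19 is very small by Cohen's convention (0.2/0.5/0.8).

Threshold: power ≥ 0.80 is conventionally adequate.
Power ≈ 0.08 → the study is underpowered (power < 0.80).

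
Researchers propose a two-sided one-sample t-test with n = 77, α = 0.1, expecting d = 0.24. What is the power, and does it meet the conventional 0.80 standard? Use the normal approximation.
Power ≈ 0.68; the study is underpowered (power < 0.80)

Power calculation (one-sample t-test, normal approximation):
z_β = d · √n - z_{α/2}
z_β = 0.24 · √77 - 1.645
z_β = 0.24 · 8.775 - 1.645
z_β = 0.461

Power = Φ(z_β) = Φ(0.461) ≈ 0.678

Effect size d = 0.24 is small by Cohen's convention (0.2/0.5/0.8).

Threshold: power ≥ 0.80 is conventionally adequate.
Power ≈ 0.68 → the study is underpowered (power < 0.80).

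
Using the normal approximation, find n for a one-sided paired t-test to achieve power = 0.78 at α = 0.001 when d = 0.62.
n = 39 pairs

Sample size formula (paired t-test, normal approximation):
n = ((z_α + z_β) / d)²

z_α = 3.090 (for α = 0.001, one-sided)
z_β = 0.772 (for power = 0.78)
d = 0.62

n = ((3.090 + 0.772) / 0.62)²
n = (6.229)²
n ≈ 38.80
Round up to the next whole number: n = 39 pairs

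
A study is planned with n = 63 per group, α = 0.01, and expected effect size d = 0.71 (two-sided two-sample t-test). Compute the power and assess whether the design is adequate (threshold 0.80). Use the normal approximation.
Power ≈ 0.92; the study is adequately powered (power ≥ 0.80)

Power calculation (two-sample t-test, normal approximation):
z_β = d · √(n/2) - z_{α/2}
z_β = 0.71 · √(63/2) - 2.576
z_β = 0.71 · 5.612 - 2.576
z_β = 1.409

Power = Φ(z_β) = Φ(1.409) ≈ 0.921

Effect size d = 0.71 is medium by Cohen's convention (0.2/0.5/0.8).

Threshold: power ≥ 0.80 is conventionally adequate.
Power ≈ 0.92 → the study is adequately powered (power ≥ 0.80).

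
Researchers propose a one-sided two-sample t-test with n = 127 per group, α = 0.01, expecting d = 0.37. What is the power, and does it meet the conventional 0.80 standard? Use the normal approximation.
Power ≈ 0.73; the study is underpowered (power < 0.80)

Power calculation (two-sample t-test, normal approximation):
z_β = d · √(n/2) - z_α
z_β = 0.37 · √(127/2) - 2.326
z_β = 0.37 · 7.969 - 2.326
z_β = 0.622

Power = Φ(z_β) = Φ(0.622) ≈ 0.733

Effect size d = 0.37 is small by Cohen's convention (0.2/0.5/0.8).

Threshold: power ≥ 0.80 is conventionally adequate.
Power ≈ 0.73 → the study is underpowered (power < 0.80).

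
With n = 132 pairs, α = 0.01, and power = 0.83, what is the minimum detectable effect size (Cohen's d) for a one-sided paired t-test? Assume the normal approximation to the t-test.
d ≈ 0.29

Minimum detectable effect (paired t-test, normal approximation):
d = (z_α + z_β) / √n
d = (2.326 + 0.954) / √132
d = 3.281 / 11.489
d ≈ 0.29

By Cohen's convention (0.2 small / 0.5 medium / 0.8 large): small effect.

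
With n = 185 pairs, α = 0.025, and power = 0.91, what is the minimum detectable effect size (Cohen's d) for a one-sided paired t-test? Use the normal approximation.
d ≈ 0.24

Minimum detectable effect (paired t-test, normal approximation):
d = (z_α + z_β) / √n
d = (1.960 + 1.341) / √185
d = 3.301 / 13.601
d ≈ 0.24

By Cohen's convention (0.2 small / 0.5 medium / 0.8 large): small effect.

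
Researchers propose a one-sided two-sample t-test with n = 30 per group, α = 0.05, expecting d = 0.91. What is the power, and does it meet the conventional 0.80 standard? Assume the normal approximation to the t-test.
Power ≈ 0.97; the study is adequately powered (power ≥ 0.80)

Power calculation (two-sample t-test, normal approximation):
z_β = d · √(n/2) - z_α
z_β = 0.91 · √(30/2) - 1.645
z_β = 0.91 · 3.873 - 1.645
z_β = 1.880

Power = Φ(z_β) = Φ(1.880) ≈ 0.970

Effect size d = 0.91 is large by Cohen's convention (0.2/0.5/0.8).

Threshold: power ≥ 0.80 is conventionally adequate.
Power ≈ 0.97 → the study is adequately powered (power ≥ 0.80).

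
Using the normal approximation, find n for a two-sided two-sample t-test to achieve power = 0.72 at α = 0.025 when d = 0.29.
n = 190 per group

Sample size formula (two-sample t-test, normal approximation):
n = 2 · ((z_{α/2} + z_β) / d)²

z_{α/2} = 2.241 (for α = 0.025, two-sided)
z_β = 0.583 (for power = 0.72)
d = 0.29

n = 2 · ((2.241 + 0.583) / 0.29)²
n = 2 · (9.738)²
n ≈ 189.66
Round up to the next whole number: n = 190 per group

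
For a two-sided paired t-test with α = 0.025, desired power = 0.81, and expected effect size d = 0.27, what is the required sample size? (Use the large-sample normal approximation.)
n = 134 pairs

Sample size formula (paired t-test, normal approximation):
n = ((z_{α/2} + z_β) / d)²

z_{α/2} = 2.241 (for α = 0.025, two-sided)
z_β = 0.878 (for power = 0.81)
d = 0.27

n = ((2.241 + 0.878) / 0.27)²
n = (11.552)²
n ≈ 133.45
Round up to the next whole number: n = 134 pairs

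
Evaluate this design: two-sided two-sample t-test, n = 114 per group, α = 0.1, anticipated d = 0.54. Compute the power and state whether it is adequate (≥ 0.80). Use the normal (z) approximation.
Power ≈ 0.99; the study is adequately powered (power ≥ 0.80)

Power calculation (two-sample t-test, normal approximation):
z_β = d · √(n/2) - z_{α/2}
z_β = 0.54 · √(114/2) - 1.645
z_β = 0.54 · 7.550 - 1.645
z_β = 2.432

Power = Φ(z_β) = Φ(2.432) ≈ 0.992

Effect size d = 0.54 is medium by Cohen's convention (0.2/0.5/0.8).

Threshold: power ≥ 0.80 is conventionally adequate.
Power ≈ 0.99 → the study is adequately powered (power ≥ 0.80).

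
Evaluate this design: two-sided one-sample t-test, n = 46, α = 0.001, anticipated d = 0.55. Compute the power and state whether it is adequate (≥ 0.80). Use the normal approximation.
Power ≈ 0.67; the study is underpowered (power < 0.80)

Power calculation (one-sample t-test, normal approximation):
z_β = d · √n - z_{α/2}
z_β = 0.55 · √46 - 3.291
z_β = 0.55 · 6.782 - 3.291
z_β = 0.440

Power = Φ(z_β) = Φ(0.440) ≈ 0.670

Effect size d = 0.55 is medium by Cohen's convention (0.2/0.5/0.8).

Threshold: power ≥ 0.80 is conventionally adequate.
Power ≈ 0.67 → the study is underpowered (power < 0.80).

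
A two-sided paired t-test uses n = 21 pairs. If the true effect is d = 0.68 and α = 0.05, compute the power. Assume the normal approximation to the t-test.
Power ≈ 0.88

Power calculation (paired t-test, normal approximation):
z_β = d · √n - z_{α/2}
z_β = 0.68 · √21 - 1.960
z_β = 0.68 · 4.583 - 1.960
z_β = 1.156

Power = Φ(z_β) = Φ(1.156) ≈ 0.876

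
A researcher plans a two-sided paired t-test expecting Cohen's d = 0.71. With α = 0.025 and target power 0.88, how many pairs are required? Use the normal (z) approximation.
n = 24 pairs

Sample size formula (paired t-test, normal approximation):
n = ((z_{α/2} + z_β) / d)²

z_{α/2} = 2.241 (for α = 0.025, two-sided)
z_β = 1.175 (for power = 0.88)
d = 0.71

n = ((2.241 + 1.175) / 0.71)²
n = (4.811)²
n ≈ 23.15
Round up to the next whole number: n = 24 pairs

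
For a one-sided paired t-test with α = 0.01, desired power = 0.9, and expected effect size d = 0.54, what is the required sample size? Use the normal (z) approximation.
n = 45 pairs

Sample size formula (paired t-test, normal approximation):
n = ((z_α + z_β) / d)²

z_α = 2.326 (for α = 0.01, one-sided)
z_β = 1.282 (for power = 0.9)
d = 0.54

n = ((2.326 + 1.282) / 0.54)²
n = (6.681)²
n ≈ 44.64
Round up to the next whole number: n = 45 pairs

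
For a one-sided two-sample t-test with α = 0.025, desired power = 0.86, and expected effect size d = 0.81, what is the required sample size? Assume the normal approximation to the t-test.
n = 29 per group

Sample size formula (two-sample t-test, normal approximation):
n = 2 · ((z_α + z_β) / d)²

z_α = 1.960 (for α = 0.025, one-sided)
z_β = 1.080 (for power = 0.86)
d = 0.81

n = 2 · ((1.960 + 1.080) / 0.81)²
n = 2 · (3.753)²
n ≈ 28.17
Round up to the next whole number: n = 29 per group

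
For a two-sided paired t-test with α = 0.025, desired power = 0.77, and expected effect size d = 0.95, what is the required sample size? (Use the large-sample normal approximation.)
n = 10 pairs

Sample size formula (paired t-test, normal approximation):
n = ((z_{α/2} + z_β) / d)²

z_{α/2} = 2.241 (for α = 0.025, two-sided)
z_β = 0.739 (for power = 0.77)
d = 0.95

n = ((2.241 + 0.739) / 0.95)²
n = (3.137)²
n ≈ 9.84
Round up to the next whole number: n = 10 pairs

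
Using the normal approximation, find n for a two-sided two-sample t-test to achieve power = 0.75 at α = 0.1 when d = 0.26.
n = 160 per group

Sample size formula (two-sample t-test, normal approximation):
n = 2 · ((z_{α/2} + z_β) / d)²

z_{α/2} = 1.645 (for α = 0.1, two-sided)
z_β = 0.674 (for power = 0.75)
d = 0.26

n = 2 · ((1.645 + 0.674) / 0.26)²
n = 2 · (8.919)²
n ≈ 159.10
Round up to the next whole number: n = 160 per group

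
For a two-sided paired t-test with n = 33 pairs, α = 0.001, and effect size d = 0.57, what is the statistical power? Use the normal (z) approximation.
Power ≈ 0.49

Power calculation (paired t-test, normal approximation):
z_β = d · √n - z_{α/2}
z_β = 0.57 · √33 - 3.291
z_β = 0.57 · 5.745 - 3.291
z_β = -0.016

Power = Φ(z_β) = Φ(-0.016) ≈ 0.494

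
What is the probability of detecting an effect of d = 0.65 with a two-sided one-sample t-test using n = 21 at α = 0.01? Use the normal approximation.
Power ≈ 0.66

Power calculation (one-sample t-test, normal approximation):
z_β = d · √n - z_{α/2}
z_β = 0.65 · √21 - 2.576
z_β = 0.65 · 4.583 - 2.576
z_β = 0.403

Power = Φ(z_β) = Φ(0.403) ≈ 0.656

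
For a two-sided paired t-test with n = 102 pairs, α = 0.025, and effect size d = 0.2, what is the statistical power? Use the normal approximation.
Power ≈ 0.41

Power calculation (paired t-test, normal approximation):
z_β = d · √n - z_{α/2}
z_β = 0.2 · √102 - 2.241
z_β = 0.2 · 10.100 - 2.241
z_β = -0.222

Power = Φ(z_β) = Φ(-0.222) ≈ 0.412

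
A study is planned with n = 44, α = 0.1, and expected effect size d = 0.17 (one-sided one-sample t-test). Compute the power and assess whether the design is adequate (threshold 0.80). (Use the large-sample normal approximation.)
Power ≈ 0.44; the study is underpowered (power < 0.80)

Power calculation (one-sample t-test, normal approximation):
z_β = d · √n - z_α
z_β = 0.17 · √44 - 1.282
z_β = 0.17 · 6.633 - 1.282
z_β = -0.154

Power = Φ(z_β) = Φ(-0.154) ≈ 0.439

Effect size d = 0.17 is very small by Cohen's convention (0.2/0.5/0.8).

Threshold: power ≥ 0.80 is conventionally adequate.
Power ≈ 0.44 → the study is underpowered (power < 0.80).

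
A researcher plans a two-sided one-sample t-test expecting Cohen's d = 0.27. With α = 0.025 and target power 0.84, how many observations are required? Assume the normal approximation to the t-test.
n = 144

Sample size formula (one-sample t-test, normal approximation):
n = ((z_{α/2} + z_β) / d)²

z_{α/2} = 2.241 (for α = 0.025, two-sided)
z_β = 0.994 (for power = 0.84)
d = 0.27

n = ((2.241 + 0.994) / 0.27)²
n = (11.981)²
n ≈ 143.54
Round up to the next whole number: n = 144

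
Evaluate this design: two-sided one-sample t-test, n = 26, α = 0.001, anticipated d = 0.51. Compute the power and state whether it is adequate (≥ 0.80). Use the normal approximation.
Power ≈ 0.25; the study is underpowered (power < 0.80)

Power calculation (one-sample t-test, normal approximation):
z_β = d · √n - z_{α/2}
z_β = 0.51 · √26 - 3.291
z_β = 0.51 · 5.099 - 3.291
z_β = -0.690

Power = Φ(z_β) = Φ(-0.690) ≈ 0.245

Effect size d = 0.51 is medium by Cohen's convention (0.2/0.5/0.8).

Threshold: power ≥ 0.80 is conventionally adequate.
Power ≈ 0.25 → the study is underpowered (power < 0.80).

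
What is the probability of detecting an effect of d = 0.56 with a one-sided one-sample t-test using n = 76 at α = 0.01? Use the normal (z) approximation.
Power ≈ 0.99

Power calculation (one-sample t-test, normal approximation):
z_β = d · √n - z_α
z_β = 0.56 · √76 - 2.326
z_β = 0.56 · 8.718 - 2.326
z_β = 2.556

Power = Φ(z_β) = Φ(2.556) ≈ 0.995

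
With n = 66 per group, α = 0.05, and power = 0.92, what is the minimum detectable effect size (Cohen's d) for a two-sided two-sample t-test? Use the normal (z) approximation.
d ≈ 0.59

Minimum detectable effect (two-sample t-test, normal approximation):
d = (z_{α/2} + z_β) / √(n/2)
d = (1.960 + 1.405) / √(66/2)
d = 3.365 / 5.745
d ≈ 0.59

By Cohen's convention (0.2 small / 0.5 medium / 0.8 large): medium effect.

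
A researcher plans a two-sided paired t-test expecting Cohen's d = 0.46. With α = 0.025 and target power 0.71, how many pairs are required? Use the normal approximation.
n = 37 pairs

Sample size formula (paired t-test, normal approximation):
n = ((z_{α/2} + z_β) / d)²

z_{α/2} = 2.241 (for α = 0.025, two-sided)
z_β = 0.553 (for power = 0.71)
d = 0.46

n = ((2.241 + 0.553) / 0.46)²
n = (6.074)²
n ≈ 36.89
Round up to the next whole number: n = 37 pairs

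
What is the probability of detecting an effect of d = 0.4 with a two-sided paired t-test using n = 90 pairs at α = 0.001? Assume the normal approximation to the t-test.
Power ≈ 0.69

Power calculation (paired t-test, normal approximation):
z_β = d · √n - z_{α/2}
z_β = 0.4 · √90 - 3.291
z_β = 0.4 · 9.487 - 3.291
z_β = 0.504

Power = Φ(z_β) = Φ(0.504) ≈ 0.693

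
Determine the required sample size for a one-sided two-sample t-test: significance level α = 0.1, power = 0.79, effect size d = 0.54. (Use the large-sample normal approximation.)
n = 30 per group

Sample size formula (two-sample t-test, normal approximation):
n = 2 · ((z_α + z_β) / d)²

z_α = 1.282 (for α = 0.1, one-sided)
z_β = 0.806 (for power = 0.79)
d = 0.54

n = 2 · ((1.282 + 0.806) / 0.54)²
n = 2 · (3.867)²
n ≈ 29.91
Round up to the next whole number: n = 30 per group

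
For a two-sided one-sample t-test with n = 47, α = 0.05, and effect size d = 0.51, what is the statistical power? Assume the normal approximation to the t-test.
Power ≈ 0.94

Power calculation (one-sample t-test, normal approximation):
z_β = d · √n - z_{α/2}
z_β = 0.51 · √47 - 1.960
z_β = 0.51 · 6.856 - 1.960
z_β = 1.536

Power = Φ(z_β) = Φ(1.536) ≈ 0.938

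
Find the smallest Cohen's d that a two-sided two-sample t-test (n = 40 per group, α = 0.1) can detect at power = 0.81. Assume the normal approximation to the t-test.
d ≈ 0.56

Minimum detectable effect (two-sample t-test, normal approximation):
d = (z_{α/2} + z_β) / √(n/2)
d = (1.645 + 0.878) / √(40/2)
d = 2.523 / 4.472
d ≈ 0.56

By Cohen's convention (0.2 small / 0.5 medium / 0.8 large): medium effect.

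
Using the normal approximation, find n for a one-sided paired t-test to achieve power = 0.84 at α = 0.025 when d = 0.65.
n = 21 pairs

Sample size formula (paired t-test, normal approximation):
n = ((z_α + z_β) / d)²

z_α = 1.960 (for α = 0.025, one-sided)
z_β = 0.994 (for power = 0.84)
d = 0.65

n = ((1.960 + 0.994) / 0.65)²
n = (4.545)²
n ≈ 20.66
Round up to the next whole number: n = 21 pairs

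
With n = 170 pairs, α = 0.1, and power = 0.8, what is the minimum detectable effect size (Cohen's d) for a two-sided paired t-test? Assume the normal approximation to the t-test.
d ≈ 0.19

Minimum detectable effect (paired t-test, normal approximation):
d = (z_{α/2} + z_β) / √n
d = (1.645 + 0.842) / √170
d = 2.486 / 13.038
d ≈ 0.19

By Cohen's convention (0.2 small / 0.5 medium / 0.8 large): very small effect.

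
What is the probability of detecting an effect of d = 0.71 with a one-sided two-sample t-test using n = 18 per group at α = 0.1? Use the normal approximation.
Power ≈ 0.80

Power calculation (two-sample t-test, normal approximation):
z_β = d · √(n/2) - z_α
z_β = 0.71 · √(18/2) - 1.282
z_β = 0.71 · 3.000 - 1.282
z_β = 0.848

Power = Φ(z_β) = Φ(0.848) ≈ 0.802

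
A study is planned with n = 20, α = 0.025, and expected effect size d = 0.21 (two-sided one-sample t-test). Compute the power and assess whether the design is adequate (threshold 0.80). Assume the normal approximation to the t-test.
Power ≈ 0.10; the study is underpowered (power < 0.80)

Power calculation (one-sample t-test, normal approximation):
z_β = d · √n - z_{α/2}
z_β = 0.21 · √20 - 2.241
z_β = 0.21 · 4.472 - 2.241
z_β = -1.302

Power = Φ(z_β) = Φ(-1.302) ≈ 0.096

Effect size d = 0.21 is small by Cohen's convention (0.2/0.5/0.8).

Threshold: power ≥ 0.80 is conventionally adequate.
Power ≈ 0.10 → the study is underpowered (power < 0.80).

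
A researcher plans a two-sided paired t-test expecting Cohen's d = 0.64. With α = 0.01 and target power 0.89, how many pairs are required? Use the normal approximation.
n = 36 pairs

Sample size formula (paired t-test, normal approximation):
n = ((z_{α/2} + z_β) / d)²

z_{α/2} = 2.576 (for α = 0.01, two-sided)
z_β = 1.227 (for power = 0.89)
d = 0.64

n = ((2.576 + 1.227) / 0.64)²
n = (5.942)²
n ≈ 35.31
Round up to the next whole number: n = 36 pairs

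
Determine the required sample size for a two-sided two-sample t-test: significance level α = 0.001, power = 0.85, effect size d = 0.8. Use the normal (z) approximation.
n = 59 per group

Sample size formula (two-sample t-test, normal approximation):
n = 2 · ((z_{α/2} + z_β) / d)²

z_{α/2} = 3.291 (for α = 0.001, two-sided)
z_β = 1.036 (for power = 0.85)
d = 0.8

n = 2 · ((3.291 + 1.036) / 0.8)²
n = 2 · (5.409)²
n ≈ 58.51
Round up to the next whole number: n = 59 per group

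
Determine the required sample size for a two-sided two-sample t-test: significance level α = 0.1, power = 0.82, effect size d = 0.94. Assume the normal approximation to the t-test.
n = 15 per group

Sample size formula (two-sample t-test, normal approximation):
n = 2 · ((z_{α/2} + z_β) / d)²

z_{α/2} = 1.645 (for α = 0.1, two-sided)
z_β = 0.915 (for power = 0.82)
d = 0.94

n = 2 · ((1.645 + 0.915) / 0.94)²
n = 2 · (2.723)²
n ≈ 14.83
Round up to the next whole number: n = 15 per group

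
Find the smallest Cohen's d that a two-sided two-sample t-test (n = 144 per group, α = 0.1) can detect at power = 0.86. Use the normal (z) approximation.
d ≈ 0.32

Minimum detectable effect (two-sample t-test, normal approximation):
d = (z_{α/2} + z_β) / √(n/2)
d = (1.645 + 1.080) / √(144/2)
d = 2.725 / 8.485
d ≈ 0.32

By Cohen's convention (0.2 small / 0.5 medium / 0.8 large): small effect.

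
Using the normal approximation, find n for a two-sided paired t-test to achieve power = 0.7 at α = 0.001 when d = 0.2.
n = 364 pairs

Sample size formula (paired t-test, normal approximation):
n = ((z_{α/2} + z_β) / d)²

z_{α/2} = 3.291 (for α = 0.001, two-sided)
z_β = 0.524 (for power = 0.7)
d = 0.2

n = ((3.291 + 0.524) / 0.2)²
n = (19.075)²
n ≈ 363.86
Round up to the next whole number: n = 364 pairs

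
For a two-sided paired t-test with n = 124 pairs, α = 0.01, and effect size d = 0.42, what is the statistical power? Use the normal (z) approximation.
Power ≈ 0.98

Power calculation (paired t-test, normal approximation):
z_β = d · √n - z_{α/2}
z_β = 0.42 · √124 - 2.576
z_β = 0.42 · 11.136 - 2.576
z_β = 2.101

Power = Φ(z_β) = Φ(2.101) ≈ 0.982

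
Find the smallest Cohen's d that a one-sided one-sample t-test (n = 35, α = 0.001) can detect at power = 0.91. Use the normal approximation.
d ≈ 0.75

Minimum detectable effect (one-sample t-test, normal approximation):
d = (z_α + z_β) / √n
d = (3.090 + 1.341) / √35
d = 4.431 / 5.916
d ≈ 0.75

By Cohen's convention (0.2 small / 0.5 medium / 0.8 large): medium effect.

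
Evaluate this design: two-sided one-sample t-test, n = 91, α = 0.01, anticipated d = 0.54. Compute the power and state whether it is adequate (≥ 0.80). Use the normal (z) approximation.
Power ≈ 0.99; the study is adequately powered (power ≥ 0.80)

Power calculation (one-sample t-test, normal approximation):
z_β = d · √n - z_{α/2}
z_β = 0.54 · √91 - 2.576
z_β = 0.54 · 9.539 - 2.576
z_β = 2.575

Power = Φ(z_β) = Φ(2.575) ≈ 0.995

Effect size d = 0.54 is medium by Cohen's convention (0.2/0.5/0.8).

Threshold: power ≥ 0.80 is conventionally adequate.
Power ≈ 0.99 → the study is adequately powered (power ≥ 0.80).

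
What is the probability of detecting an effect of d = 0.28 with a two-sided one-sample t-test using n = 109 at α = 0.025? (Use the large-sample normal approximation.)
Power ≈ 0.75

Power calculation (one-sample t-test, normal approximation):
z_β = d · √n - z_{α/2}
z_β = 0.28 · √109 - 2.241
z_β = 0.28 · 10.440 - 2.241
z_β = 0.682

Power = Φ(z_β) = Φ(0.682) ≈ 0.752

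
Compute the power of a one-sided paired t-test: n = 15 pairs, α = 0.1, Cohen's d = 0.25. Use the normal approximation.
Power ≈ 0.38

Power calculation (paired t-test, normal approximation):
z_β = d · √n - z_α
z_β = 0.25 · √15 - 1.282
z_β = 0.25 · 3.873 - 1.282
z_β = -0.313

Power = Φ(z_β) = Φ(-0.313) ≈ 0.377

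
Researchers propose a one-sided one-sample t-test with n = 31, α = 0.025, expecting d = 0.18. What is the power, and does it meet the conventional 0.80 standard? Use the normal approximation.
Power ≈ 0.17; the study is underpowered (power < 0.80)

Power calculation (one-sample t-test, normal approximation):
z_β = d · √n - z_α
z_β = 0.18 · √31 - 1.960
z_β = 0.18 · 5.568 - 1.960
z_β = -0.958

Power = Φ(z_β) = Φ(-0.958) ≈ 0.169

Effect size d = 0.18 is very small by Cohen's convention (0.2/0.5/0.8).

Threshold: power ≥ 0.80 is conventionally adequate.
Power ≈ 0.17 → the study is underpowered (power < 0.80).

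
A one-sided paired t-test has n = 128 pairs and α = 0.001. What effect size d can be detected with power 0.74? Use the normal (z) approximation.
d ≈ 0.33

Minimum detectable effect (paired t-test, normal approximation):
d = (z_α + z_β) / √n
d = (3.090 + 0.643) / √128
d = 3.734 / 11.314
d ≈ 0.33

By Cohen's convention (0.2 small / 0.5 medium / 0.8 large): small effect.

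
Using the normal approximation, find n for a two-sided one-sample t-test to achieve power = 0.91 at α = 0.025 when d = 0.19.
n = 356

Sample size formula (one-sample t-test, normal approximation):
n = ((z_{α/2} + z_β) / d)²

z_{α/2} = 2.241 (for α = 0.025, two-sided)
z_β = 1.341 (for power = 0.91)
d = 0.19

n = ((2.241 + 1.341) / 0.19)²
n = (18.853)²
n ≈ 355.44
Round up to the next whole number: n = 356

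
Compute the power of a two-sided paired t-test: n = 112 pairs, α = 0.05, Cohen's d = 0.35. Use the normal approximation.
Power ≈ 0.96

Power calculation (paired t-test, normal approximation):
z_β = d · √n - z_{α/2}
z_β = 0.35 · √112 - 1.960
z_β = 0.35 · 10.583 - 1.960
z_β = 1.744

Power = Φ(z_β) = Φ(1.744) ≈ 0.959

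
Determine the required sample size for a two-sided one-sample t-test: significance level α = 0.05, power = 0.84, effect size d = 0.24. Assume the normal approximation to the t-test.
n = 152

Sample size formula (one-sample t-test, normal approximation):
n = ((z_{α/2} + z_β) / d)²

z_{α/2} = 1.960 (for α = 0.05, two-sided)
z_β = 0.994 (for power = 0.84)
d = 0.24

n = ((1.960 + 0.994) / 0.24)²
n = (12.308)²
n ≈ 151.49
Round up to the next whole number: n = 152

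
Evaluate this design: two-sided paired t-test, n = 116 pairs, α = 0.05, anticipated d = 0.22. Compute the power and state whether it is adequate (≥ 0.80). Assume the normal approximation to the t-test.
Power ≈ 0.66; the study is underpowered (power < 0.80)

Power calculation (paired t-test, normal approximation):
z_β = d · √n - z_{α/2}
z_β = 0.22 · √116 - 1.960
z_β = 0.22 · 10.770 - 1.960
z_β = 0.410

Power = Φ(z_β) = Φ(0.410) ≈ 0.659

Effect size d = 0.22 is small by Cohen's convention (0.2/0.5/0.8).

Threshold: power ≥ 0.80 is conventionally adequate.
Power ≈ 0.66 → the study is underpowered (power < 0.80).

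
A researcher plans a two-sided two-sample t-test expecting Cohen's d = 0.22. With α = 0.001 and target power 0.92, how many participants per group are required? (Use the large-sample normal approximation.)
n = 912 per group

Sample size formula (two-sample t-test, normal approximation):
n = 2 · ((z_{α/2} + z_β) / d)²

z_{α/2} = 3.291 (for α = 0.001, two-sided)
z_β = 1.405 (for power = 0.92)
d = 0.22

n = 2 · ((3.291 + 1.405) / 0.22)²
n = 2 · (21.345)²
n ≈ 911.22
Round up to the next whole number: n = 912 per group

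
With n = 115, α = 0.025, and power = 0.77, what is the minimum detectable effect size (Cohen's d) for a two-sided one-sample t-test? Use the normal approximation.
d ≈ 0.28

Minimum detectable effect (one-sample t-test, normal approximation):
d = (z_{α/2} + z_β) / √n
d = (2.241 + 0.739) / √115
d = 2.980 / 10.724
d ≈ 0.28

By Cohen's convention (0.2 small / 0.5 medium / 0.8 large): small effect.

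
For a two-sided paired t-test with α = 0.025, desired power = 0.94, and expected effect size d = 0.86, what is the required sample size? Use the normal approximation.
n = 20 pairs

Sample size formula (paired t-test, normal approximation):
n = ((z_{α/2} + z_β) / d)²

z_{α/2} = 2.241 (for α = 0.025, two-sided)
z_β = 1.555 (for power = 0.94)
d = 0.86

n = ((2.241 + 1.555) / 0.86)²
n = (4.414)²
n ≈ 19.48
Round up to the next whole number: n = 20 pairs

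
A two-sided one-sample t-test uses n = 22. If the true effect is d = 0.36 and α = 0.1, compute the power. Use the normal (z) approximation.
Power ≈ 0.52

Power calculation (one-sample t-test, normal approximation):
z_β = d · √n - z_{α/2}
z_β = 0.36 · √22 - 1.645
z_β = 0.36 · 4.690 - 1.645
z_β = 0.044

Power = Φ(z_β) = Φ(0.044) ≈ 0.517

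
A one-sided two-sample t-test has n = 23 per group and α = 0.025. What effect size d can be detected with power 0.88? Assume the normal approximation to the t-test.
d ≈ 0.92

Minimum detectable effect (two-sample t-test, normal approximation):
d = (z_α + z_β) / √(n/2)
d = (1.960 + 1.175) / √(23/2)
d = 3.135 / 3.391
d ≈ 0.92

By Cohen's convention (0.2 small / 0.5 medium / 0.8 large): large effect.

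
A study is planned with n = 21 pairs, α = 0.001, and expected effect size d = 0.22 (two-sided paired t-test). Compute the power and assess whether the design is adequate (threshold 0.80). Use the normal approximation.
Power ≈ 0.01; the study is underpowered (power < 0.80)

Power calculation (paired t-test, normal approximation):
z_β = d · √n - z_{α/2}
z_β = 0.22 · √21 - 3.291
z_β = 0.22 · 4.583 - 3.291
z_β = -2.282

Power = Φ(z_β) = Φ(-2.282) ≈ 0.011

Effect size d = 0.22 is small by Cohen's convention (0.2/0.5/0.8).

Threshold: power ≥ 0.80 is conventionally adequate.
Power ≈ 0.01 → the study is underpowered (power < 0.80).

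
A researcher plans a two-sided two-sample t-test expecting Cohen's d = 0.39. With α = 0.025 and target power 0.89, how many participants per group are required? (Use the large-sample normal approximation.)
n = 159 per group

Sample size formula (two-sample t-test, normal approximation):
n = 2 · ((z_{α/2} + z_β) / d)²

z_{α/2} = 2.241 (for α = 0.025, two-sided)
z_β = 1.227 (for power = 0.89)
d = 0.39

n = 2 · ((2.241 + 1.227) / 0.39)²
n = 2 · (8.892)²
n ≈ 158.14
Round up to the next whole number: n = 159 per group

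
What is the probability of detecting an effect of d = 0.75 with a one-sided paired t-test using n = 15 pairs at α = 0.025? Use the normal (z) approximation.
Power ≈ 0.83

Power calculation (paired t-test, normal approximation):
z_β = d · √n - z_α
z_β = 0.75 · √15 - 1.960
z_β = 0.75 · 3.873 - 1.960
z_β = 0.945

Power = Φ(z_β) = Φ(0.945) ≈ 0.828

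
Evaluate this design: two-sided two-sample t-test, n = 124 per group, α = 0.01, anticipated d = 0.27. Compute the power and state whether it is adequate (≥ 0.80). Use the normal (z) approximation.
Power ≈ 0.33; the study is underpowered (power < 0.80)

Power calculation (two-sample t-test, normal approximation):
z_β = d · √(n/2) - z_{α/2}
z_β = 0.27 · √(124/2) - 2.576
z_β = 0.27 · 7.874 - 2.576
z_β = -0.450

Power = Φ(z_β) = Φ(-0.450) ≈ 0.326

Effect size d = 0.27 is small by Cohen's convention (0.2/0.5/0.8).

Threshold: power ≥ 0.80 is conventionally adequate.
Power ≈ 0.33 → the study is underpowered (power < 0.80).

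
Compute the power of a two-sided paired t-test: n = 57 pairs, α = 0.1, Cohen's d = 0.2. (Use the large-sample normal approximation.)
Power ≈ 0.45

Power calculation (paired t-test, normal approximation):
z_β = d · √n - z_{α/2}
z_β = 0.2 · √57 - 1.645
z_β = 0.2 · 7.550 - 1.645
z_β = -0.135

Power = Φ(z_β) = Φ(-0.135) ≈ 0.446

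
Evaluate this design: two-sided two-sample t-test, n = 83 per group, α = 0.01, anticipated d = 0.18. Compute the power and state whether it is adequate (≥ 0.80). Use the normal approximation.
Power ≈ 0.08; the study is underpowered (power < 0.80)

Power calculation (two-sample t-test, normal approximation):
z_β = d · √(n/2) - z_{α/2}
z_β = 0.18 · √(83/2) - 2.576
z_β = 0.18 · 6.442 - 2.576
z_β = -1.416

Power = Φ(z_β) = Φ(-1.416) ≈ 0.078

Effect size d = 0.18 is very small by Cohen's convention (0.2/0.5/0.8).

Threshold: power ≥ 0.80 is conventionally adequate.
Power ≈ 0.08 → the study is underpowered (power < 0.80).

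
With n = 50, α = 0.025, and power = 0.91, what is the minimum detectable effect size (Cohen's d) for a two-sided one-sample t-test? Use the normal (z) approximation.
d ≈ 0.51

Minimum detectable effect (one-sample t-test, normal approximation):
d = (z_{α/2} + z_β) / √n
d = (2.241 + 1.341) / √50
d = 3.582 / 7.071
d ≈ 0.51

By Cohen's convention (0.2 small / 0.5 medium / 0.8 large): medium effect.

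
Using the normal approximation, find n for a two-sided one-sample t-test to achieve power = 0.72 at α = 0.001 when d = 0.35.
n = 123

Sample size formula (one-sample t-test, normal approximation):
n = ((z_{α/2} + z_β) / d)²

z_{α/2} = 3.291 (for α = 0.001, two-sided)
z_β = 0.583 (for power = 0.72)
d = 0.35

n = ((3.291 + 0.583) / 0.35)²
n = (11.069)²
n ≈ 122.52
Round up to the next whole number: n = 123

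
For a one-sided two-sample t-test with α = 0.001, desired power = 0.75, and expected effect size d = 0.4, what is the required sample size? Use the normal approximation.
n = 178 per group

Sample size formula (two-sample t-test, normal approximation):
n = 2 · ((z_α + z_β) / d)²

z_α = 3.090 (for α = 0.001, one-sided)
z_β = 0.674 (for power = 0.75)
d = 0.4

n = 2 · ((3.090 + 0.674) / 0.4)²
n = 2 · (9.410)²
n ≈ 177.10
Round up to the next whole number: n = 178 per group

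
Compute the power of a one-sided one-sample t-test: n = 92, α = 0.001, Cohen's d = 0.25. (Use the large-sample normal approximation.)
Power ≈ 0.24

Power calculation (one-sample t-test, normal approximation):
z_β = d · √n - z_α
z_β = 0.25 · √92 - 3.090
z_β = 0.25 · 9.592 - 3.090
z_β = -0.692

Power = Φ(z_β) = Φ(-0.692) ≈ 0.244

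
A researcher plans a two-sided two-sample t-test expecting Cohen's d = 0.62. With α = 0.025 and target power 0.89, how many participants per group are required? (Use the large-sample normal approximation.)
n = 63 per group

Sample size formula (two-sample t-test, normal approximation):
n = 2 · ((z_{α/2} + z_β) / d)²

z_{α/2} = 2.241 (for α = 0.025, two-sided)
z_β = 1.227 (for power = 0.89)
d = 0.62

n = 2 · ((2.241 + 1.227) / 0.62)²
n = 2 · (5.594)²
n ≈ 62.59
Round up to the next whole number: n = 63 per group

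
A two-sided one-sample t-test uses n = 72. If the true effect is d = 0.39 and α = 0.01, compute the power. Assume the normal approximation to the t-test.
Power ≈ 0.77

Power calculation (one-sample t-test, normal approximation):
z_β = d · √n - z_{α/2}
z_β = 0.39 · √72 - 2.576
z_β = 0.39 · 8.485 - 2.576
z_β = 0.733

Power = Φ(z_β) = Φ(0.733) ≈ 0.768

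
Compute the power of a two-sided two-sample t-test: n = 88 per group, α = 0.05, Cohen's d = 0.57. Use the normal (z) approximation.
Power ≈ 0.97

Power calculation (two-sample t-test, normal approximation):
z_β = d · √(n/2) - z_{α/2}
z_β = 0.57 · √(88/2) - 1.960
z_β = 0.57 · 6.633 - 1.960
z_β = 1.821

Power = Φ(z_β) = Φ(1.821) ≈ 0.966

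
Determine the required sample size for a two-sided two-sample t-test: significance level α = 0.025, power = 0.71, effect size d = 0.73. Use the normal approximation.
n = 30 per group

Sample size formula (two-sample t-test, normal approximation):
n = 2 · ((z_{α/2} + z_β) / d)²

z_{α/2} = 2.241 (for α = 0.025, two-sided)
z_β = 0.553 (for power = 0.71)
d = 0.73

n = 2 · ((2.241 + 0.553) / 0.73)²
n = 2 · (3.827)²
n ≈ 29.29
Round up to the next whole number: n = 30 per group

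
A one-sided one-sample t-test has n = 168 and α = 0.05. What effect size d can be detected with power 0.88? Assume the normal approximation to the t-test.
d ≈ 0.22

Minimum detectable effect (one-sample t-test, normal approximation):
d = (z_α + z_β) / √n
d = (1.645 + 1.175) / √168
d = 2.820 / 12.961
d ≈ 0.22

By Cohen's convention (0.2 small / 0.5 medium / 0.8 large): small effect.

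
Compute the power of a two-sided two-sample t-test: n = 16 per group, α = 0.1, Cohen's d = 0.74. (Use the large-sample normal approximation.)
Power ≈ 0.67

Power calculation (two-sample t-test, normal approximation):
z_β = d · √(n/2) - z_{α/2}
z_β = 0.74 · √(16/2) - 1.645
z_β = 0.74 · 2.828 - 1.645
z_β = 0.448

Power = Φ(z_β) = Φ(0.448) ≈ 0.673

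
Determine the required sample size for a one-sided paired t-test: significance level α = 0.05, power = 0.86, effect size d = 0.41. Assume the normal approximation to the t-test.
n = 45 pairs

Sample size formula (paired t-test, normal approximation):
n = ((z_α + z_β) / d)²

z_α = 1.645 (for α = 0.05, one-sided)
z_β = 1.080 (for power = 0.86)
d = 0.41

n = ((1.645 + 1.080) / 0.41)²
n = (6.646)²
n ≈ 44.17
Round up to the next whole number: n = 45 pairs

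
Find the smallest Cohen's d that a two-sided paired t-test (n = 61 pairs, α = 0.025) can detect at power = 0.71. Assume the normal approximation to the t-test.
d ≈ 0.36

Minimum detectable effect (paired t-test, normal approximation):
d = (z_{α/2} + z_β) / √n
d = (2.241 + 0.553) / √61
d = 2.795 / 7.810
d ≈ 0.36

By Cohen's convention (0.2 small / 0.5 medium / 0.8 large): small effect.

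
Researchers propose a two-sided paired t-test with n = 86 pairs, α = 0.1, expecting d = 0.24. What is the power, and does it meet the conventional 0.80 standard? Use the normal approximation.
Power ≈ 0.72; the study is underpowered (power < 0.80)

Power calculation (paired t-test, normal approximation):
z_β = d · √n - z_{α/2}
z_β = 0.24 · √86 - 1.645
z_β = 0.24 · 9.274 - 1.645
z_β = 0.581

Power = Φ(z_β) = Φ(0.581) ≈ 0.719

Effect size d = 0.24 is small by Cohen's convention (0.2/0.5/0.8).

Threshold: power ≥ 0.80 is conventionally adequate.
Power ≈ 0.72 → the study is underpowered (power < 0.80).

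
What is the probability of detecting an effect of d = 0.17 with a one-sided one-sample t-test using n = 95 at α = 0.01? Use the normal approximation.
Power ≈ 0.25

Power calculation (one-sample t-test, normal approximation):
z_β = d · √n - z_α
z_β = 0.17 · √95 - 2.326
z_β = 0.17 · 9.747 - 2.326
z_β = -0.669

Power = Φ(z_β) = Φ(-0.669) ≈ 0.252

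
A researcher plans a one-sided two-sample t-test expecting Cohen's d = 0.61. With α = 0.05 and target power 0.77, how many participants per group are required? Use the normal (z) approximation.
n = 31 per group

Sample size formula (two-sample t-test, normal approximation):
n = 2 · ((z_α + z_β) / d)²

z_α = 1.645 (for α = 0.05, one-sided)
z_β = 0.739 (for power = 0.77)
d = 0.61

n = 2 · ((1.645 + 0.739) / 0.61)²
n = 2 · (3.908)²
n ≈ 30.54
Round up to the next whole number: n = 31 per group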